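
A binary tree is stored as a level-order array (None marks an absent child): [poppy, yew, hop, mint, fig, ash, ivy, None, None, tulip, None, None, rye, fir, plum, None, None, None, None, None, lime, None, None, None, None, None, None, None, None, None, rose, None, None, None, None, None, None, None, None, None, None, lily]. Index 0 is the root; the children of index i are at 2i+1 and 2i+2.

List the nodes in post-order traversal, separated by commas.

mint, lily, lime, tulip, fig, yew, rye, ash, fir, rose, plum, ivy, hop, poppy

Post-order visits the left subtree, then the right subtree, then the node.
At poppy: go left to yew.
  At yew: go left to mint.
    mint is a leaf — visit mint.
  At yew: go right to fig.
    At fig: go left to tulip.
      At tulip: no left child.
      At tulip: go right to lime.
        At lime: go left to lily.
          lily is a leaf — visit lily.
        At lime: no right child.
        Visit lime.
      Visit tulip.
    At fig: no right child.
    Visit fig.
  Visit yew.
At poppy: go right to hop.
  At hop: go left to ash.
    At ash: no left child.
    At ash: go right to rye.
      rye is a leaf — visit rye.
    Visit ash.
  At hop: go right to ivy.
    At ivy: go left to fir.
      fir is a leaf — visit fir.
    At ivy: go right to plum.
      At plum: no left child.
      At plum: go right to rose.
        rose is a leaf — visit rose.
      Visit plum.
    Visit ivy.
  Visit hop.
Visit poppy.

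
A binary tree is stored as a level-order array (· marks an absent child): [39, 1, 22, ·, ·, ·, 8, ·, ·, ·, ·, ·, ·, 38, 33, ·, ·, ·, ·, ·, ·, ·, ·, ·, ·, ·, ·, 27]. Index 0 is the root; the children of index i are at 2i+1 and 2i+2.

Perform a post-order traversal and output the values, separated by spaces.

1 27 38 33 8 22 39

Post-order visits the left subtree, then the right subtree, then the node.
At 39: go left to 1.
  1 is a leaf — visit 1.
At 39: go right to 22.
  At 22: no left child.
  At 22: go right to 8.
    At 8: go left to 38.
      At 38: go left to 27.
        27 is a leaf — visit 27.
      At 38: no right child.
      Visit 38.
    At 8: go right to 33.
      33 is a leaf — visit 33.
    Visit 8.
  Visit 22.
Visit 39.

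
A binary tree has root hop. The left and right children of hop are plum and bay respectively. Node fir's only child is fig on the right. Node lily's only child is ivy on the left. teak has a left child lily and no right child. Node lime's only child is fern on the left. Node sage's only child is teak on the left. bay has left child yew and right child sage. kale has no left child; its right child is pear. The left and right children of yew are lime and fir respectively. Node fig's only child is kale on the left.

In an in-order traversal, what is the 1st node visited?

In-order visits the left subtree, then the node, then the right subtree.
At hop: go left to plum.
  plum is a leaf — visit plum.
Visit hop.
At hop: go right to bay.
  At bay: go left to yew.
    At yew: go left to lime.
      At lime: go left to fern.
        fern is a leaf — visit fern.
      Visit lime.
      At lime: no right child.
    Visit yew.
    At yew: go right to fir.
      At fir: no left child.
      Visit fir.
      At fir: go right to fig.
        At fig: go left to kale.
          At kale: no left child.
          Visit kale.
          At kale: go right to pear.
            pear is a leaf — visit pear.
        Visit fig.
        At fig: no right child.
  Visit bay.
  At bay: go right to sage.
    At sage: go left to teak.
      At teak: go left to lily.
        At lily: go left to ivy.
          ivy is a leaf — visit ivy.
        Visit lily.
        At lily: no right child.
      Visit teak.
      At teak: no right child.
    Visit sage.
    At sage: no right child.
Full in-order sequence: plum, hop, fern, lime, yew, fir, kale, pear, fig, bay, ivy, lily, teak, sage.

plum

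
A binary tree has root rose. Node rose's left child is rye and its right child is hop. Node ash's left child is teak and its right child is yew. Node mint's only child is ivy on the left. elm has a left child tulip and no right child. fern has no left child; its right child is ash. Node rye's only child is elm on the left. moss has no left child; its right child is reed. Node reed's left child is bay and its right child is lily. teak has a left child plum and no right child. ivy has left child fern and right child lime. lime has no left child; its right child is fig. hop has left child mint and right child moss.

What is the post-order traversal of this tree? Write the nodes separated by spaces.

tulip elm rye plum teak yew ash fern fig lime ivy mint bay lily reed moss hop rose

Post-order visits the left subtree, then the right subtree, then the node.
At rose: go left to rye.
  At rye: go left to elm.
    At elm: go left to tulip.
      tulip is a leaf — visit tulip.
    At elm: no right child.
    Visit elm.
  At rye: no right child.
  Visit rye.
At rose: go right to hop.
  At hop: go left to mint.
    At mint: go left to ivy.
      At ivy: go left to fern.
        At fern: no left child.
        At fern: go right to ash.
          At ash: go left to teak.
            At teak: go left to plum.
              plum is a leaf — visit plum.
            At teak: no right child.
            Visit teak.
          At ash: go right to yew.
            yew is a leaf — visit yew.
          Visit ash.
        Visit fern.
      At ivy: go right to lime.
        At lime: no left child.
        At lime: go right to fig.
          fig is a leaf — visit fig.
        Visit lime.
      Visit ivy.
    At mint: no right child.
    Visit mint.
  At hop: go right to moss.
    At moss: no left child.
    At moss: go right to reed.
      At reed: go left to bay.
        bay is a leaf — visit bay.
      At reed: go right to lily.
        lily is a leaf — visit lily.
      Visit reed.
    Visit moss.
  Visit hop.
Visit rose.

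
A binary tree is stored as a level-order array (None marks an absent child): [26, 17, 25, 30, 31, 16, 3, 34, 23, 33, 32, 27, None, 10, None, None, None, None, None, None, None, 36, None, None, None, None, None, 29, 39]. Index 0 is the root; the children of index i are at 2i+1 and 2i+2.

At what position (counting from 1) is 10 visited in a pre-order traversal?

Pre-order visits the node, then its left subtree, then its right subtree.
Visit 26.
At 26: go left to 17.
  Visit 17.
  At 17: go left to 30.
    Visit 30.
    At 30: go left to 34.
      34 is a leaf — visit 34.
    At 30: go right to 23.
      23 is a leaf — visit 23.
  At 17: go right to 31.
    Visit 31.
    At 31: go left to 33.
      33 is a leaf — visit 33.
    At 31: go right to 32.
      Visit 32.
      At 32: go left to 36.
        36 is a leaf — visit 36.
      At 32: no right child.
At 26: go right to 25.
  Visit 25.
  At 25: go left to 16.
    Visit 16.
    At 16: go left to 27.
      27 is a leaf — visit 27.
    At 16: no right child.
  At 25: go right to 3.
    Visit 3.
    At 3: go left to 10.
      Visit 10.
      At 10: go left to 29.
        29 is a leaf — visit 29.
      At 10: go right to 39.
        39 is a leaf — visit 39.
    At 3: no right child.
Full pre-order sequence: 26, 17, 30, 34, 23, 31, 33, 32, 36, 25, 16, 27, 3, 10, 29, 39.

14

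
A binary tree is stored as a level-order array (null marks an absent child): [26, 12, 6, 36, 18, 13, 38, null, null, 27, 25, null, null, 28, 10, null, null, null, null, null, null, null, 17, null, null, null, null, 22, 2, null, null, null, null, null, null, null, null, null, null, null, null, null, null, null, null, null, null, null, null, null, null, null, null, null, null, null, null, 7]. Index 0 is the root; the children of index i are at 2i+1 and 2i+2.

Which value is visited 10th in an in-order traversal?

In-order visits the left subtree, then the node, then the right subtree.
At 26: go left to 12.
  At 12: go left to 36.
    36 is a leaf — visit 36.
  Visit 12.
  At 12: go right to 18.
    At 18: go left to 27.
      27 is a leaf — visit 27.
    Visit 18.
    At 18: go right to 25.
      At 25: no left child.
      Visit 25.
      At 25: go right to 17.
        17 is a leaf — visit 17.
Visit 26.
At 26: go right to 6.
  At 6: go left to 13.
    13 is a leaf — visit 13.
  Visit 6.
  At 6: go right to 38.
    At 38: go left to 28.
      At 28: go left to 22.
        22 is a leaf — visit 22.
      Visit 28.
      At 28: go right to 2.
        At 2: go left to 7.
          7 is a leaf — visit 7.
        Visit 2.
        At 2: no right child.
    Visit 38.
    At 38: go right to 10.
      10 is a leaf — visit 10.
Full in-order sequence: 36, 12, 27, 18, 25, 17, 26, 13, 6, 22, 28, 7, 2, 38, 10.

22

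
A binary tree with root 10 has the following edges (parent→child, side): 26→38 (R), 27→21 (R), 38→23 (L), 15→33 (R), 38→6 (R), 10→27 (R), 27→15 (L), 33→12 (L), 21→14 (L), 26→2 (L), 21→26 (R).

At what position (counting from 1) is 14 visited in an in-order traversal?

6

In-order visits the left subtree, then the node, then the right subtree.
At 10: no left child.
Visit 10.
At 10: go right to 27.
  At 27: go left to 15.
    At 15: no left child.
    Visit 15.
    At 15: go right to 33.
      At 33: go left to 12.
        12 is a leaf — visit 12.
      Visit 33.
      At 33: no right child.
  Visit 27.
  At 27: go right to 21.
    At 21: go left to 14.
      14 is a leaf — visit 14.
    Visit 21.
    At 21: go right to 26.
      At 26: go left to 2.
        2 is a leaf — visit 2.
      Visit 26.
      At 26: go right to 38.
        At 38: go left to 23.
          23 is a leaf — visit 23.
        Visit 38.
        At 38: go right to 6.
          6 is a leaf — visit 6.
Full in-order sequence: 10, 15, 12, 33, 27, 14, 21, 2, 26, 23, 38, 6.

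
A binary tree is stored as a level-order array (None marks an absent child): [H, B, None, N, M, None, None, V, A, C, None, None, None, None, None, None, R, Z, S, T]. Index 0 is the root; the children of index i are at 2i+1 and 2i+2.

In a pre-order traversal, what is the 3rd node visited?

N

Pre-order visits the node, then its left subtree, then its right subtree.
Visit H.
At H: go left to B.
  Visit B.
  At B: go left to N.
    Visit N.
    At N: go left to V.
      Visit V.
      At V: no left child.
      At V: go right to R.
        R is a leaf — visit R.
    At N: go right to A.
      Visit A.
      At A: go left to Z.
        Z is a leaf — visit Z.
      At A: go right to S.
        S is a leaf — visit S.
  At B: go right to M.
    Visit M.
    At M: go left to C.
      Visit C.
      At C: go left to T.
        T is a leaf — visit T.
      At C: no right child.
    At M: no right child.
At H: no right child.
Full pre-order sequence: H, B, N, V, R, A, Z, S, M, C, T.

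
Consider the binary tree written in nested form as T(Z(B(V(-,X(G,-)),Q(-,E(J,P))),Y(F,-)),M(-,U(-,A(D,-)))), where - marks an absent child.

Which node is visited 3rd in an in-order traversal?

X

In-order visits the left subtree, then the node, then the right subtree.
At T: go left to Z.
  At Z: go left to B.
    At B: go left to V.
      At V: no left child.
      Visit V.
      At V: go right to X.
        At X: go left to G.
          G is a leaf — visit G.
        Visit X.
        At X: no right child.
    Visit B.
    At B: go right to Q.
      At Q: no left child.
      Visit Q.
      At Q: go right to E.
        At E: go left to J.
          J is a leaf — visit J.
        Visit E.
        At E: go right to P.
          P is a leaf — visit P.
  Visit Z.
  At Z: go right to Y.
    At Y: go left to F.
      F is a leaf — visit F.
    Visit Y.
    At Y: no right child.
Visit T.
At T: go right to M.
  At M: no left child.
  Visit M.
  At M: go right to U.
    At U: no left child.
    Visit U.
    At U: go right to A.
      At A: go left to D.
        D is a leaf — visit D.
      Visit A.
      At A: no right child.
Full in-order sequence: V, G, X, B, Q, J, E, P, Z, F, Y, T, M, U, D, A.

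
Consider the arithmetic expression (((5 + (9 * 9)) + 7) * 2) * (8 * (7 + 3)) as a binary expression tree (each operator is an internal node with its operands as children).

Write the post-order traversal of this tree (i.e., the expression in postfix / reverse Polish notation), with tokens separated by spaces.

5 9 9 * + 7 + 2 * 8 7 3 + * *

Post-order on an expression tree gives postfix notation: for each operator, emit left operand, right operand, then the operator.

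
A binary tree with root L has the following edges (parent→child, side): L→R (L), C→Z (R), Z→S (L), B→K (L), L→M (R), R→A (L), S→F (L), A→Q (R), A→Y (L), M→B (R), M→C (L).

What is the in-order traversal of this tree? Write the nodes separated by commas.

In-order visits the left subtree, then the node, then the right subtree.
At L: go left to R.
  At R: go left to A.
    At A: go left to Y.
      Y is a leaf — visit Y.
    Visit A.
    At A: go right to Q.
      Q is a leaf — visit Q.
  Visit R.
  At R: no right child.
Visit L.
At L: go right to M.
  At M: go left to C.
    At C: no left child.
    Visit C.
    At C: go right to Z.
      At Z: go left to S.
        At S: go left to F.
          F is a leaf — visit F.
        Visit S.
        At S: no right child.
      Visit Z.
      At Z: no right child.
  Visit M.
  At M: go right to B.
    At B: go left to K.
      K is a leaf — visit K.
    Visit B.
    At B: no right child.

Y, A, Q, R, L, C, F, S, Z, M, K, B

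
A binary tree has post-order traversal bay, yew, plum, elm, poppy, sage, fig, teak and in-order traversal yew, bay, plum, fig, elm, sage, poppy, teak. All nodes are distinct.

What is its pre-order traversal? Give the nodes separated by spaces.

teak fig plum yew bay sage elm poppy

The last element of post-order is the root; it splits in-order into left and right subtrees.
Root teak: left subtree has 7 nodes {yew, bay, plum, fig, elm, sage, poppy}, right has 0 { }.
  Root fig: left subtree has 3 nodes {yew, bay, plum}, right has 3 {elm, sage, poppy}.
    Root plum: left subtree has 2 nodes {yew, bay}, right has 0 { }.
      Root yew: left subtree has 0 nodes { }, right has 1 {bay}.
    Root sage: left subtree has 1 node {elm}, right has 1 {poppy}.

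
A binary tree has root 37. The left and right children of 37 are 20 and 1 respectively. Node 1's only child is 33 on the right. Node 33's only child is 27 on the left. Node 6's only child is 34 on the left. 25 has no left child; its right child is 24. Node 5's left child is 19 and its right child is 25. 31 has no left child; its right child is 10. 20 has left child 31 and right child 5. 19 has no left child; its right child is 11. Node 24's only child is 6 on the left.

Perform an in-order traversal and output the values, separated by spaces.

In-order visits the left subtree, then the node, then the right subtree.
At 37: go left to 20.
  At 20: go left to 31.
    At 31: no left child.
    Visit 31.
    At 31: go right to 10.
      10 is a leaf — visit 10.
  Visit 20.
  At 20: go right to 5.
    At 5: go left to 19.
      At 19: no left child.
      Visit 19.
      At 19: go right to 11.
        11 is a leaf — visit 11.
    Visit 5.
    At 5: go right to 25.
      At 25: no left child.
      Visit 25.
      At 25: go right to 24.
        At 24: go left to 6.
          At 6: go left to 34.
            34 is a leaf — visit 34.
          Visit 6.
          At 6: no right child.
        Visit 24.
        At 24: no right child.
Visit 37.
At 37: go right to 1.
  At 1: no left child.
  Visit 1.
  At 1: go right to 33.
    At 33: go left to 27.
      27 is a leaf — visit 27.
    Visit 33.
    At 33: no right child.

31 10 20 19 11 5 25 34 6 24 37 1 27 33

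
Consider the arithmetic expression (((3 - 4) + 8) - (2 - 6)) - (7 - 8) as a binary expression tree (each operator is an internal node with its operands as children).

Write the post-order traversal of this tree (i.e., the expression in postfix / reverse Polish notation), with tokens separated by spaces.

3 4 - 8 + 2 6 - - 7 8 - -

Post-order on an expression tree gives postfix notation: for each operator, emit left operand, right operand, then the operator.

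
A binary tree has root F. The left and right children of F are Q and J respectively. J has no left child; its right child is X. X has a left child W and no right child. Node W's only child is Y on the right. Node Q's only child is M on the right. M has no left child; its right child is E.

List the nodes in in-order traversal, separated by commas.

In-order visits the left subtree, then the node, then the right subtree.
At F: go left to Q.
  At Q: no left child.
  Visit Q.
  At Q: go right to M.
    At M: no left child.
    Visit M.
    At M: go right to E.
      E is a leaf — visit E.
Visit F.
At F: go right to J.
  At J: no left child.
  Visit J.
  At J: go right to X.
    At X: go left to W.
      At W: no left child.
      Visit W.
      At W: go right to Y.
        Y is a leaf — visit Y.
    Visit X.
    At X: no right child.

Q, M, E, F, J, W, Y, X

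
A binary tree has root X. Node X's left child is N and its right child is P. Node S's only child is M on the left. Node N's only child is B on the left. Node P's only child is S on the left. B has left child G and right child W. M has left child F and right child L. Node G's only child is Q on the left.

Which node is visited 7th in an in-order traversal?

In-order visits the left subtree, then the node, then the right subtree.
At X: go left to N.
  At N: go left to B.
    At B: go left to G.
      At G: go left to Q.
        Q is a leaf — visit Q.
      Visit G.
      At G: no right child.
    Visit B.
    At B: go right to W.
      W is a leaf — visit W.
  Visit N.
  At N: no right child.
Visit X.
At X: go right to P.
  At P: go left to S.
    At S: go left to M.
      At M: go left to F.
        F is a leaf — visit F.
      Visit M.
      At M: go right to L.
        L is a leaf — visit L.
    Visit S.
    At S: no right child.
  Visit P.
  At P: no right child.
Full in-order sequence: Q, G, B, W, N, X, F, M, L, S, P.

F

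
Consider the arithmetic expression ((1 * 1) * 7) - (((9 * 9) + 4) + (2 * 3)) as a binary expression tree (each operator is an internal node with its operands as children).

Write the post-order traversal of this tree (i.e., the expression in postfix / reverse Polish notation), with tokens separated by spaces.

Post-order on an expression tree gives postfix notation: for each operator, emit left operand, right operand, then the operator.

1 1 * 7 * 9 9 * 4 + 2 3 * + -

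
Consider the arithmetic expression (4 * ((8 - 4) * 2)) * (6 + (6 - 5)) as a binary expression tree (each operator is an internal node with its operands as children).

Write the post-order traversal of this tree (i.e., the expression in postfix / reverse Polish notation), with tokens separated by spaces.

Post-order on an expression tree gives postfix notation: for each operator, emit left operand, right operand, then the operator.

4 8 4 - 2 * * 6 6 5 - + *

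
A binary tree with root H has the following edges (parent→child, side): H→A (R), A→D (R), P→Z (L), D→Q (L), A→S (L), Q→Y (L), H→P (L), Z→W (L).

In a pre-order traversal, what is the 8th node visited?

Q

Pre-order visits the node, then its left subtree, then its right subtree.
Visit H.
At H: go left to P.
  Visit P.
  At P: go left to Z.
    Visit Z.
    At Z: go left to W.
      W is a leaf — visit W.
    At Z: no right child.
  At P: no right child.
At H: go right to A.
  Visit A.
  At A: go left to S.
    S is a leaf — visit S.
  At A: go right to D.
    Visit D.
    At D: go left to Q.
      Visit Q.
      At Q: go left to Y.
        Y is a leaf — visit Y.
      At Q: no right child.
    At D: no right child.
Full pre-order sequence: H, P, Z, W, A, S, D, Q, Y.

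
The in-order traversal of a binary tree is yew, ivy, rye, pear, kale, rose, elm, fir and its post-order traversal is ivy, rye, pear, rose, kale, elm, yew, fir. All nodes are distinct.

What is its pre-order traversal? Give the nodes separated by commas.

fir, yew, elm, kale, pear, rye, ivy, rose

The last element of post-order is the root; it splits in-order into left and right subtrees.
Root fir: left subtree has 7 nodes {yew, ivy, rye, pear, kale, rose, elm}, right has 0 { }.
  Root yew: left subtree has 0 nodes { }, right has 6 {ivy, rye, pear, kale, rose, elm}.
    Root elm: left subtree has 5 nodes {ivy, rye, pear, kale, rose}, right has 0 { }.
      Root kale: left subtree has 3 nodes {ivy, rye, pear}, right has 1 {rose}.
        Root pear: left subtree has 2 nodes {ivy, rye}, right has 0 { }.
          Root rye: left subtree has 1 node {ivy}, right has 0 { }.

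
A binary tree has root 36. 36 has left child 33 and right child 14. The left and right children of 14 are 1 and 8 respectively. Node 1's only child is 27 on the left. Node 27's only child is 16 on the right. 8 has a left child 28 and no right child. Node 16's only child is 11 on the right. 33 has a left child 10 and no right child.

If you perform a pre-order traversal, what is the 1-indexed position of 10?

Pre-order visits the node, then its left subtree, then its right subtree.
Visit 36.
At 36: go left to 33.
  Visit 33.
  At 33: go left to 10.
    10 is a leaf — visit 10.
  At 33: no right child.
At 36: go right to 14.
  Visit 14.
  At 14: go left to 1.
    Visit 1.
    At 1: go left to 27.
      Visit 27.
      At 27: no left child.
      At 27: go right to 16.
        Visit 16.
        At 16: no left child.
        At 16: go right to 11.
          11 is a leaf — visit 11.
    At 1: no right child.
  At 14: go right to 8.
    Visit 8.
    At 8: go left to 28.
      28 is a leaf — visit 28.
    At 8: no right child.
Full pre-order sequence: 36, 33, 10, 14, 1, 27, 16, 11, 8, 28.

3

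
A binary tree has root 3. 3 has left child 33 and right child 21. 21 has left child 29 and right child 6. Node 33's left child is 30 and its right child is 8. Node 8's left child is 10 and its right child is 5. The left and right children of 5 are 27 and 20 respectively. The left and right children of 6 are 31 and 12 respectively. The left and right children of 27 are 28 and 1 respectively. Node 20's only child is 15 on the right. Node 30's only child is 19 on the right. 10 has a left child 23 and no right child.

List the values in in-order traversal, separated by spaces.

In-order visits the left subtree, then the node, then the right subtree.
At 3: go left to 33.
  At 33: go left to 30.
    At 30: no left child.
    Visit 30.
    At 30: go right to 19.
      19 is a leaf — visit 19.
  Visit 33.
  At 33: go right to 8.
    At 8: go left to 10.
      At 10: go left to 23.
        23 is a leaf — visit 23.
      Visit 10.
      At 10: no right child.
    Visit 8.
    At 8: go right to 5.
      At 5: go left to 27.
        At 27: go left to 28.
          28 is a leaf — visit 28.
        Visit 27.
        At 27: go right to 1.
          1 is a leaf — visit 1.
      Visit 5.
      At 5: go right to 20.
        At 20: no left child.
        Visit 20.
        At 20: go right to 15.
          15 is a leaf — visit 15.
Visit 3.
At 3: go right to 21.
  At 21: go left to 29.
    29 is a leaf — visit 29.
  Visit 21.
  At 21: go right to 6.
    At 6: go left to 31.
      31 is a leaf — visit 31.
    Visit 6.
    At 6: go right to 12.
      12 is a leaf — visit 12.

30 19 33 23 10 8 28 27 1 5 20 15 3 29 21 31 6 12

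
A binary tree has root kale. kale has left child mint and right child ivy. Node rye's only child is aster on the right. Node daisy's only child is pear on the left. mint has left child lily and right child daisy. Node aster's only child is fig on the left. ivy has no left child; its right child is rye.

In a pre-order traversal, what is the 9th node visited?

fig

Pre-order visits the node, then its left subtree, then its right subtree.
Visit kale.
At kale: go left to mint.
  Visit mint.
  At mint: go left to lily.
    lily is a leaf — visit lily.
  At mint: go right to daisy.
    Visit daisy.
    At daisy: go left to pear.
      pear is a leaf — visit pear.
    At daisy: no right child.
At kale: go right to ivy.
  Visit ivy.
  At ivy: no left child.
  At ivy: go right to rye.
    Visit rye.
    At rye: no left child.
    At rye: go right to aster.
      Visit aster.
      At aster: go left to fig.
        fig is a leaf — visit fig.
      At aster: no right child.
Full pre-order sequence: kale, mint, lily, daisy, pear, ivy, rye, aster, fig.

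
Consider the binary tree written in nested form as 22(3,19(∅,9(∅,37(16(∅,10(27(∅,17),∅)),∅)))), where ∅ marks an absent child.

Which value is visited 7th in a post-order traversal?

9

Post-order visits the left subtree, then the right subtree, then the node.
At 22: go left to 3.
  3 is a leaf — visit 3.
At 22: go right to 19.
  At 19: no left child.
  At 19: go right to 9.
    At 9: no left child.
    At 9: go right to 37.
      At 37: go left to 16.
        At 16: no left child.
        At 16: go right to 10.
          At 10: go left to 27.
            At 27: no left child.
            At 27: go right to 17.
              17 is a leaf — visit 17.
            Visit 27.
          At 10: no right child.
          Visit 10.
        Visit 16.
      At 37: no right child.
      Visit 37.
    Visit 9.
  Visit 19.
Visit 22.
Full post-order sequence: 3, 17, 27, 10, 16, 37, 9, 19, 22.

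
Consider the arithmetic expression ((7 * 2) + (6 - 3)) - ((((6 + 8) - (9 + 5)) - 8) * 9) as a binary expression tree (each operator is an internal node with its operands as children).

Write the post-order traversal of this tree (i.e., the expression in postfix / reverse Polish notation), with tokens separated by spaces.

7 2 * 6 3 - + 6 8 + 9 5 + - 8 - 9 * -

Post-order on an expression tree gives postfix notation: for each operator, emit left operand, right operand, then the operator.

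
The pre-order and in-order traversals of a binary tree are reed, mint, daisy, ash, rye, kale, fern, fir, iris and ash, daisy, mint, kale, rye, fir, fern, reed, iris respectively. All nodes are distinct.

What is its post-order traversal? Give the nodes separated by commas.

The first element of pre-order is the root; it splits in-order into left and right subtrees.
Root reed: left subtree has 7 nodes {ash, daisy, mint, kale, rye, fir, fern}, right has 1 {iris}.
  Root mint: left subtree has 2 nodes {ash, daisy}, right has 4 {kale, rye, fir, fern}.
    Root daisy: left subtree has 1 node {ash}, right has 0 { }.
    Root rye: left subtree has 1 node {kale}, right has 2 {fir, fern}.
      Root fern: left subtree has 1 node {fir}, right has 0 { }.

ash, daisy, kale, fir, fern, rye, mint, iris, reed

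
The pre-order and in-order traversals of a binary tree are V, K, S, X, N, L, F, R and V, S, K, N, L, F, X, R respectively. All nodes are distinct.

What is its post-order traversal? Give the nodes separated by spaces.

The first element of pre-order is the root; it splits in-order into left and right subtrees.
Root V: left subtree has 0 nodes { }, right has 7 {S, K, N, L, F, X, R}.
  Root K: left subtree has 1 node {S}, right has 5 {N, L, F, X, R}.
    Root X: left subtree has 3 nodes {N, L, F}, right has 1 {R}.
      Root N: left subtree has 0 nodes { }, right has 2 {L, F}.
        Root L: left subtree has 0 nodes { }, right has 1 {F}.

S F L N R X K V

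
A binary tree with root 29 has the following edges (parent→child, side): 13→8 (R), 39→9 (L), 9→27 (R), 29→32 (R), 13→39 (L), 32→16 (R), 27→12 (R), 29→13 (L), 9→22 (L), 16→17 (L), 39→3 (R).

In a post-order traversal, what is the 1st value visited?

22

Post-order visits the left subtree, then the right subtree, then the node.
At 29: go left to 13.
  At 13: go left to 39.
    At 39: go left to 9.
      At 9: go left to 22.
        22 is a leaf — visit 22.
      At 9: go right to 27.
        At 27: no left child.
        At 27: go right to 12.
          12 is a leaf — visit 12.
        Visit 27.
      Visit 9.
    At 39: go right to 3.
      3 is a leaf — visit 3.
    Visit 39.
  At 13: go right to 8.
    8 is a leaf — visit 8.
  Visit 13.
At 29: go right to 32.
  At 32: no left child.
  At 32: go right to 16.
    At 16: go left to 17.
      17 is a leaf — visit 17.
    At 16: no right child.
    Visit 16.
  Visit 32.
Visit 29.
Full post-order sequence: 22, 12, 27, 9, 3, 39, 8, 13, 17, 16, 32, 29.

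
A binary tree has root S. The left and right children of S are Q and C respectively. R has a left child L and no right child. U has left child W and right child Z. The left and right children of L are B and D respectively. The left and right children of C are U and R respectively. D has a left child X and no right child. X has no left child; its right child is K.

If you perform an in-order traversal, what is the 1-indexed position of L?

8

In-order visits the left subtree, then the node, then the right subtree.
At S: go left to Q.
  Q is a leaf — visit Q.
Visit S.
At S: go right to C.
  At C: go left to U.
    At U: go left to W.
      W is a leaf — visit W.
    Visit U.
    At U: go right to Z.
      Z is a leaf — visit Z.
  Visit C.
  At C: go right to R.
    At R: go left to L.
      At L: go left to B.
        B is a leaf — visit B.
      Visit L.
      At L: go right to D.
        At D: go left to X.
          At X: no left child.
          Visit X.
          At X: go right to K.
            K is a leaf — visit K.
        Visit D.
        At D: no right child.
    Visit R.
    At R: no right child.
Full in-order sequence: Q, S, W, U, Z, C, B, L, X, K, D, R.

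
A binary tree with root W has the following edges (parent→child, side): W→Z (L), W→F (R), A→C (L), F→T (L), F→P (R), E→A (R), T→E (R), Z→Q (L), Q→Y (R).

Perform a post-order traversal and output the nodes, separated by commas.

Post-order visits the left subtree, then the right subtree, then the node.
At W: go left to Z.
  At Z: go left to Q.
    At Q: no left child.
    At Q: go right to Y.
      Y is a leaf — visit Y.
    Visit Q.
  At Z: no right child.
  Visit Z.
At W: go right to F.
  At F: go left to T.
    At T: no left child.
    At T: go right to E.
      At E: no left child.
      At E: go right to A.
        At A: go left to C.
          C is a leaf — visit C.
        At A: no right child.
        Visit A.
      Visit E.
    Visit T.
  At F: go right to P.
    P is a leaf — visit P.
  Visit F.
Visit W.

Y, Q, Z, C, A, E, T, P, F, W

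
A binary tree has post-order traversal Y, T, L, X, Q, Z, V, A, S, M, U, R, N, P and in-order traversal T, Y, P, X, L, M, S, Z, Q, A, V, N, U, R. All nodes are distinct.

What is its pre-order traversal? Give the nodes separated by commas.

P, T, Y, N, M, X, L, S, A, Z, Q, V, R, U

The last element of post-order is the root; it splits in-order into left and right subtrees.
Root P: left subtree has 2 nodes {T, Y}, right has 11 {X, L, M, S, Z, Q, A, V, N, U, R}.
  Root T: left subtree has 0 nodes { }, right has 1 {Y}.
  Root N: left subtree has 8 nodes {X, L, M, S, Z, Q, A, V}, right has 2 {U, R}.
    Root M: left subtree has 2 nodes {X, L}, right has 5 {S, Z, Q, A, V}.
      Root X: left subtree has 0 nodes { }, right has 1 {L}.
      Root S: left subtree has 0 nodes { }, right has 4 {Z, Q, A, V}.
        Root A: left subtree has 2 nodes {Z, Q}, right has 1 {V}.
          Root Z: left subtree has 0 nodes { }, right has 1 {Q}.
    Root R: left subtree has 1 node {U}, right has 0 { }.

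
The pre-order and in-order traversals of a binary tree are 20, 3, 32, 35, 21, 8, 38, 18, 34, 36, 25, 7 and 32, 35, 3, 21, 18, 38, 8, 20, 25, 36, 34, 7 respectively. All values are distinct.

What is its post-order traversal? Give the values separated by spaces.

35 32 18 38 8 21 3 25 36 7 34 20

The first element of pre-order is the root; it splits in-order into left and right subtrees.
Root 20: left subtree has 7 nodes {32, 35, 3, 21, 18, 38, 8}, right has 4 {25, 36, 34, 7}.
  Root 3: left subtree has 2 nodes {32, 35}, right has 4 {21, 18, 38, 8}.
    Root 32: left subtree has 0 nodes { }, right has 1 {35}.
    Root 21: left subtree has 0 nodes { }, right has 3 {18, 38, 8}.
      Root 8: left subtree has 2 nodes {18, 38}, right has 0 { }.
        Root 38: left subtree has 1 node {18}, right has 0 { }.
  Root 34: left subtree has 2 nodes {25, 36}, right has 1 {7}.
    Root 36: left subtree has 1 node {25}, right has 0 { }.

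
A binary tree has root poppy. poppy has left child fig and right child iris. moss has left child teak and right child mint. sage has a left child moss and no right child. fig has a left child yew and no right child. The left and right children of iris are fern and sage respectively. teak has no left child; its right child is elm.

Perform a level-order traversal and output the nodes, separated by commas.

poppy, fig, iris, yew, fern, sage, moss, teak, mint, elm

Level-order visits nodes level by level from the root, left to right within each level.
Level 0: poppy
Level 1: fig, iris
Level 2: yew, fern, sage
Level 3: moss
Level 4: teak, mint
Level 5: elm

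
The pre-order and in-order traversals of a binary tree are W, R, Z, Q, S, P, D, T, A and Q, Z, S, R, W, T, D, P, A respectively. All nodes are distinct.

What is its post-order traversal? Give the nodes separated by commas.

Q, S, Z, R, T, D, A, P, W

The first element of pre-order is the root; it splits in-order into left and right subtrees.
Root W: left subtree has 4 nodes {Q, Z, S, R}, right has 4 {T, D, P, A}.
  Root R: left subtree has 3 nodes {Q, Z, S}, right has 0 { }.
    Root Z: left subtree has 1 node {Q}, right has 1 {S}.
  Root P: left subtree has 2 nodes {T, D}, right has 1 {A}.
    Root D: left subtree has 1 node {T}, right has 0 { }.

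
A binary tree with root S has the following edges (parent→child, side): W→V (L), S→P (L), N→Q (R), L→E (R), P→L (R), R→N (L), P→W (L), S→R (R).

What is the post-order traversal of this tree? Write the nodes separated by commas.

V, W, E, L, P, Q, N, R, S

Post-order visits the left subtree, then the right subtree, then the node.
At S: go left to P.
  At P: go left to W.
    At W: go left to V.
      V is a leaf — visit V.
    At W: no right child.
    Visit W.
  At P: go right to L.
    At L: no left child.
    At L: go right to E.
      E is a leaf — visit E.
    Visit L.
  Visit P.
At S: go right to R.
  At R: go left to N.
    At N: no left child.
    At N: go right to Q.
      Q is a leaf — visit Q.
    Visit N.
  At R: no right child.
  Visit R.
Visit S.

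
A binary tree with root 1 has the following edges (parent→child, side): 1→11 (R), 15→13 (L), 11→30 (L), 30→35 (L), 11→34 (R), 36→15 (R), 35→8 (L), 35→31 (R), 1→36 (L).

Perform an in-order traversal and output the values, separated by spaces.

In-order visits the left subtree, then the node, then the right subtree.
At 1: go left to 36.
  At 36: no left child.
  Visit 36.
  At 36: go right to 15.
    At 15: go left to 13.
      13 is a leaf — visit 13.
    Visit 15.
    At 15: no right child.
Visit 1.
At 1: go right to 11.
  At 11: go left to 30.
    At 30: go left to 35.
      At 35: go left to 8.
        8 is a leaf — visit 8.
      Visit 35.
      At 35: go right to 31.
        31 is a leaf — visit 31.
    Visit 30.
    At 30: no right child.
  Visit 11.
  At 11: go right to 34.
    34 is a leaf — visit 34.

36 13 15 1 8 35 31 30 11 34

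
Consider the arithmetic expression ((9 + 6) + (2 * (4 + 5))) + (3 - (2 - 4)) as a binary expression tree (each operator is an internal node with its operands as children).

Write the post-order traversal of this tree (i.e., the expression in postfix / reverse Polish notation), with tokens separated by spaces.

Post-order on an expression tree gives postfix notation: for each operator, emit left operand, right operand, then the operator.

9 6 + 2 4 5 + * + 3 2 4 - - +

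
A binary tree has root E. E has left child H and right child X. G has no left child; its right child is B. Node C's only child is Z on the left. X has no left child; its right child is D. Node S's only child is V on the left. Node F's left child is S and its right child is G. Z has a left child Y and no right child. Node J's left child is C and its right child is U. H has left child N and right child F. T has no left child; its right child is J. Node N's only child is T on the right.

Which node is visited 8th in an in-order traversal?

H

In-order visits the left subtree, then the node, then the right subtree.
At E: go left to H.
  At H: go left to N.
    At N: no left child.
    Visit N.
    At N: go right to T.
      At T: no left child.
      Visit T.
      At T: go right to J.
        At J: go left to C.
          At C: go left to Z.
            At Z: go left to Y.
              Y is a leaf — visit Y.
            Visit Z.
            At Z: no right child.
          Visit C.
          At C: no right child.
        Visit J.
        At J: go right to U.
          U is a leaf — visit U.
  Visit H.
  At H: go right to F.
    At F: go left to S.
      At S: go left to V.
        V is a leaf — visit V.
      Visit S.
      At S: no right child.
    Visit F.
    At F: go right to G.
      At G: no left child.
      Visit G.
      At G: go right to B.
        B is a leaf — visit B.
Visit E.
At E: go right to X.
  At X: no left child.
  Visit X.
  At X: go right to D.
    D is a leaf — visit D.
Full in-order sequence: N, T, Y, Z, C, J, U, H, V, S, F, G, B, E, X, D.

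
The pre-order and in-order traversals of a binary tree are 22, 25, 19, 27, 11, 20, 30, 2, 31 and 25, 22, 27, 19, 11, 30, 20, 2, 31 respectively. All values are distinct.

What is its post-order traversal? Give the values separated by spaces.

The first element of pre-order is the root; it splits in-order into left and right subtrees.
Root 22: left subtree has 1 node {25}, right has 7 {27, 19, 11, 30, 20, 2, 31}.
  Root 19: left subtree has 1 node {27}, right has 5 {11, 30, 20, 2, 31}.
    Root 11: left subtree has 0 nodes { }, right has 4 {30, 20, 2, 31}.
      Root 20: left subtree has 1 node {30}, right has 2 {2, 31}.
        Root 2: left subtree has 0 nodes { }, right has 1 {31}.

25 27 30 31 2 20 11 19 22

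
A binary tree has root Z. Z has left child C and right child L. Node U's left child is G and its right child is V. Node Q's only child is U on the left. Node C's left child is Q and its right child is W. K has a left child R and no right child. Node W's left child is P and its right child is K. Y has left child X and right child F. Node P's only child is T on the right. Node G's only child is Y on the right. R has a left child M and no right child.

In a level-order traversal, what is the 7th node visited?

P

Level-order visits nodes level by level from the root, left to right within each level.
Level 0: Z
Level 1: C, L
Level 2: Q, W
Level 3: U, P, K
Level 4: G, V, T, R
Level 5: Y, M
Level 6: X, F
Full level-order sequence: Z, C, L, Q, W, U, P, K, G, V, T, R, Y, M, X, F.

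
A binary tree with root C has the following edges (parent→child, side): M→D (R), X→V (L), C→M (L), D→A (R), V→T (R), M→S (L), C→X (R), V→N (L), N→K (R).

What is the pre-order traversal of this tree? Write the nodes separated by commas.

Pre-order visits the node, then its left subtree, then its right subtree.
Visit C.
At C: go left to M.
  Visit M.
  At M: go left to S.
    S is a leaf — visit S.
  At M: go right to D.
    Visit D.
    At D: no left child.
    At D: go right to A.
      A is a leaf — visit A.
At C: go right to X.
  Visit X.
  At X: go left to V.
    Visit V.
    At V: go left to N.
      Visit N.
      At N: no left child.
      At N: go right to K.
        K is a leaf — visit K.
    At V: go right to T.
      T is a leaf — visit T.
  At X: no right child.

C, M, S, D, A, X, V, N, K, T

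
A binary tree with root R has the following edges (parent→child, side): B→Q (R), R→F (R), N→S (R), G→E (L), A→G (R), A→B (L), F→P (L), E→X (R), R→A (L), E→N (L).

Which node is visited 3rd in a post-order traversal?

Post-order visits the left subtree, then the right subtree, then the node.
At R: go left to A.
  At A: go left to B.
    At B: no left child.
    At B: go right to Q.
      Q is a leaf — visit Q.
    Visit B.
  At A: go right to G.
    At G: go left to E.
      At E: go left to N.
        At N: no left child.
        At N: go right to S.
          S is a leaf — visit S.
        Visit N.
      At E: go right to X.
        X is a leaf — visit X.
      Visit E.
    At G: no right child.
    Visit G.
  Visit A.
At R: go right to F.
  At F: go left to P.
    P is a leaf — visit P.
  At F: no right child.
  Visit F.
Visit R.
Full post-order sequence: Q, B, S, N, X, E, G, A, P, F, R.

S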